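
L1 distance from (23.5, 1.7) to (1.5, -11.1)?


|23.5-1.5| + |1.7-(-11.1)| = 22 + 12.8 = 34.8

34.8


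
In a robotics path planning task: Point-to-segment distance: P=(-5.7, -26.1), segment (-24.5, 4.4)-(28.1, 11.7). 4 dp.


Project P onto AB: t = 0.2717 (clamped to [0,1])
Closest point on segment: (-10.2082, 6.3835)
Distance: 32.7948

32.7948


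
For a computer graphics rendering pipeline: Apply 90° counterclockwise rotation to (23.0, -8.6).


90° CCW: (x,y) -> (-y, x)
(23,-8.6) -> (8.6, 23)

(8.6, 23)


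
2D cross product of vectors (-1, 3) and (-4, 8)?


u x v = u_x*v_y - u_y*v_x = (-1)*8 - 3*(-4)
= (-8) - (-12) = 4

4


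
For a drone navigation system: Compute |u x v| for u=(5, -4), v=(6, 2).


|u x v| = |5*2 - (-4)*6|
= |10 - (-24)| = 34

34


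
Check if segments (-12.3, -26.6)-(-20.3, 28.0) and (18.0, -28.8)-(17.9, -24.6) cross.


Cross products: d1=127.04, d2=155.18, d3=-1636.78, d4=-1664.92
d1*d2 < 0 and d3*d4 < 0? no

No, they don't intersect


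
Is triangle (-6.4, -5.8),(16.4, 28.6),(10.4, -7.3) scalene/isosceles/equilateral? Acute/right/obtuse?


Side lengths squared: AB^2=1703.2, BC^2=1324.81, CA^2=284.49
Sorted: [284.49, 1324.81, 1703.2]
By sides: Scalene, By angles: Obtuse

Scalene, Obtuse


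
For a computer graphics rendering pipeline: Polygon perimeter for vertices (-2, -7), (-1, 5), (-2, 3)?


Sides: (-2, -7)->(-1, 5): sqrt(145) = 12.041595, (-1, 5)->(-2, 3): sqrt(5) = 2.236068, (-2, 3)->(-2, -7): sqrt(100) = 10
Sum = 24.277663
Perimeter = 24.2777

24.2777


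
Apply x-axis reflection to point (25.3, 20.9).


Reflection over x-axis: (x,y) -> (x,-y)
(25.3, 20.9) -> (25.3, -20.9)

(25.3, -20.9)


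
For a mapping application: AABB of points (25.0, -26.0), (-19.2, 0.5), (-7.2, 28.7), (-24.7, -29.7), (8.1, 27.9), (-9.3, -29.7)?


x range: [-24.7, 25]
y range: [-29.7, 28.7]
Bounding box: (-24.7,-29.7) to (25,28.7)

(-24.7,-29.7) to (25,28.7)


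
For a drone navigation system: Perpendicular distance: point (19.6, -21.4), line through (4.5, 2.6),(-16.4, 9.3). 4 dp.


|cross product| = 400.43
|line direction| = sqrt(481.7) = 21.9477
Distance = 400.43/sqrt(481.7) = 18.2448

18.2448


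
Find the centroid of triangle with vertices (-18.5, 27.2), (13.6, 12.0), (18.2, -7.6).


Centroid = ((x_A+x_B+x_C)/3, (y_A+y_B+y_C)/3)
= (((-18.5)+13.6+18.2)/3, (27.2+12+(-7.6))/3)
= (4.4333, 10.5333)

(4.4333, 10.5333)


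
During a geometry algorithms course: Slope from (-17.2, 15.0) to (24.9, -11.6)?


slope = (y2-y1)/(x2-x1) = ((-11.6)-15)/(24.9-(-17.2)) = (-26.6)/42.1 = -0.6318

-0.6318


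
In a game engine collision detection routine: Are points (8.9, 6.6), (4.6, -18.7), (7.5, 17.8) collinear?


Cross product: (4.6-8.9)*(17.8-6.6) - ((-18.7)-6.6)*(7.5-8.9)
= -83.58

No, not collinear


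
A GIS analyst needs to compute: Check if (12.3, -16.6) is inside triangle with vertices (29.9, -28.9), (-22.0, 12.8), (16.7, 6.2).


Cross products: AB x AP = 95.55, BC x BP = -911.4, CA x CP = -455.4
All same sign? no

No, outside


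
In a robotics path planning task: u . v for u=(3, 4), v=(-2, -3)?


u . v = u_x*v_x + u_y*v_y = 3*(-2) + 4*(-3)
= (-6) + (-12) = -18

-18


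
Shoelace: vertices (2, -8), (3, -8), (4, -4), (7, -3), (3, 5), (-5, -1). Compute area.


Shoelace sum: (2*(-8) - 3*(-8)) + (3*(-4) - 4*(-8)) + (4*(-3) - 7*(-4)) + (7*5 - 3*(-3)) + (3*(-1) - (-5)*5) + ((-5)*(-8) - 2*(-1))
= 152
Area = |152|/2 = 76

76


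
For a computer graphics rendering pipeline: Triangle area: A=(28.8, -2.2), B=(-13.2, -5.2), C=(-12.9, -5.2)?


Area = |x_A(y_B-y_C) + x_B(y_C-y_A) + x_C(y_A-y_B)|/2
= |0 + 39.6 + (-38.7)|/2
= 0.9/2 = 0.45

0.45


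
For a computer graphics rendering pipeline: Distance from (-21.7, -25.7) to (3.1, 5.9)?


dx=24.8, dy=31.6
d^2 = 24.8^2 + 31.6^2 = 1613.6
d = sqrt(1613.6) = 40.1696

40.1696


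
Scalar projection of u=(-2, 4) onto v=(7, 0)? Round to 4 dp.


u.v = -14, |v| = sqrt(49) = 7
Scalar projection = u.v / |v| = -14 / sqrt(49) = -2

-2


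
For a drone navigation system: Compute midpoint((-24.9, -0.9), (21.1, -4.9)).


M = (((-24.9)+21.1)/2, ((-0.9)+(-4.9))/2)
= (-1.9, -2.9)

(-1.9, -2.9)


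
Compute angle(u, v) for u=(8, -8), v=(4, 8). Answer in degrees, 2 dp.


u.v = -32, |u| = sqrt(128) = 11.3137, |v| = sqrt(80) = 8.9443
cos(theta) = u.v/(|u||v|) = -32/sqrt(10240) = -0.316228
theta = acos(-0.316228) = 108.43 degrees

108.43 degrees


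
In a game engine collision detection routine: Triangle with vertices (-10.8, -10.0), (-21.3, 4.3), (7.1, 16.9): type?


Side lengths squared: AB^2=314.74, BC^2=965.32, CA^2=1044.02
Sorted: [314.74, 965.32, 1044.02]
By sides: Scalene, By angles: Acute

Scalene, Acute


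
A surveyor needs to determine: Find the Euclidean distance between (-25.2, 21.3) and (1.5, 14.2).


dx=26.7, dy=-7.1
d^2 = 26.7^2 + (-7.1)^2 = 763.3
d = sqrt(763.3) = 27.6279

27.6279


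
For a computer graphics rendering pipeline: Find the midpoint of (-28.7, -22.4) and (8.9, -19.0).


M = (((-28.7)+8.9)/2, ((-22.4)+(-19))/2)
= (-9.9, -20.7)

(-9.9, -20.7)


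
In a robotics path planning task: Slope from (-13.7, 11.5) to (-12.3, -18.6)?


slope = (y2-y1)/(x2-x1) = ((-18.6)-11.5)/((-12.3)-(-13.7)) = (-30.1)/1.4 = -21.5

-21.5


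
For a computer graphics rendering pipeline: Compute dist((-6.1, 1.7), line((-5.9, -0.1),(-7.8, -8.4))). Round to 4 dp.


|cross product| = 5.08
|line direction| = sqrt(72.5) = 8.5147
Distance = 5.08/sqrt(72.5) = 0.5966

0.5966


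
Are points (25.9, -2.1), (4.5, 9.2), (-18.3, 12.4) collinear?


Cross product: (4.5-25.9)*(12.4-(-2.1)) - (9.2-(-2.1))*((-18.3)-25.9)
= 189.16

No, not collinear


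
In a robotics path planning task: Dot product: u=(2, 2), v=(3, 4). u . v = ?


u . v = u_x*v_x + u_y*v_y = 2*3 + 2*4
= 6 + 8 = 14

14


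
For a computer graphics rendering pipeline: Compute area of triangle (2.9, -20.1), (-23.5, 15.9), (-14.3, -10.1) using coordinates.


Area = |x_A(y_B-y_C) + x_B(y_C-y_A) + x_C(y_A-y_B)|/2
= |75.4 + (-235) + 514.8|/2
= 355.2/2 = 177.6

177.6


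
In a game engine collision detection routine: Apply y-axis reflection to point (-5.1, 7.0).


Reflection over y-axis: (x,y) -> (-x,y)
(-5.1, 7) -> (5.1, 7)

(5.1, 7)


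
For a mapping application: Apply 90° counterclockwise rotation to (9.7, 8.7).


90° CCW: (x,y) -> (-y, x)
(9.7,8.7) -> (-8.7, 9.7)

(-8.7, 9.7)


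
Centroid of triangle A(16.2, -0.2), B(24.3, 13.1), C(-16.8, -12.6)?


Centroid = ((x_A+x_B+x_C)/3, (y_A+y_B+y_C)/3)
= ((16.2+24.3+(-16.8))/3, ((-0.2)+13.1+(-12.6))/3)
= (7.9, 0.1)

(7.9, 0.1)


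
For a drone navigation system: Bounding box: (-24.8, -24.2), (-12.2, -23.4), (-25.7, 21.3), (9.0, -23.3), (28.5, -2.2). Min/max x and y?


x range: [-25.7, 28.5]
y range: [-24.2, 21.3]
Bounding box: (-25.7,-24.2) to (28.5,21.3)

(-25.7,-24.2) to (28.5,21.3)


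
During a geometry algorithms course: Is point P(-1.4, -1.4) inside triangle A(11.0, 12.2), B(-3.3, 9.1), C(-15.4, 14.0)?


Cross products: AB x AP = 156.04, BC x BP = 117.74, CA x CP = -381.36
All same sign? no

No, outside


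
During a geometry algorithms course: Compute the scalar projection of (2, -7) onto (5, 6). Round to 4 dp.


u.v = -32, |v| = sqrt(61) = 7.8102
Scalar projection = u.v / |v| = -32 / sqrt(61) = -4.0972

-4.0972


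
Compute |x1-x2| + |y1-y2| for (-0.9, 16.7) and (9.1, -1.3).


|(-0.9)-9.1| + |16.7-(-1.3)| = 10 + 18 = 28

28


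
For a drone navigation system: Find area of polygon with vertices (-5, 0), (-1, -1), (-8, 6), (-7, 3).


Shoelace sum: ((-5)*(-1) - (-1)*0) + ((-1)*6 - (-8)*(-1)) + ((-8)*3 - (-7)*6) + ((-7)*0 - (-5)*3)
= 24
Area = |24|/2 = 12

12


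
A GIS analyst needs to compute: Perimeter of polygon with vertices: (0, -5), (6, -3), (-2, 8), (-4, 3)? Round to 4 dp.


Sides: (0, -5)->(6, -3): sqrt(40) = 6.324555, (6, -3)->(-2, 8): sqrt(185) = 13.601471, (-2, 8)->(-4, 3): sqrt(29) = 5.385165, (-4, 3)->(0, -5): sqrt(80) = 8.944272
Sum = 34.255463
Perimeter = 34.2555

34.2555


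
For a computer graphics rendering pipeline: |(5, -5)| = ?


|u| = sqrt(5^2 + (-5)^2) = sqrt(50) = 7.0711

7.0711


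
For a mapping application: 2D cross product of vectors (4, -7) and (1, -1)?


u x v = u_x*v_y - u_y*v_x = 4*(-1) - (-7)*1
= (-4) - (-7) = 3

3


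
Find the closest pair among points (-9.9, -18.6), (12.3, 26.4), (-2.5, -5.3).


d(P0,P1) = 50.1781, d(P0,P2) = 15.2201, d(P1,P2) = 34.9847
Closest: P0 and P2

Closest pair: (-9.9, -18.6) and (-2.5, -5.3), distance = 15.2201


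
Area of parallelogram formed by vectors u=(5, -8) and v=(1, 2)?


|u x v| = |5*2 - (-8)*1|
= |10 - (-8)| = 18

18


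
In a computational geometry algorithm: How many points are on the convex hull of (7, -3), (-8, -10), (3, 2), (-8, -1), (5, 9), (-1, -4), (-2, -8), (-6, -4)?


Convex hull vertices (CCW): (-8, -10), (-2, -8), (7, -3), (5, 9), (-8, -1)
Count = 5

5


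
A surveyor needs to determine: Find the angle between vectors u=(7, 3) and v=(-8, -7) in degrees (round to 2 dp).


u.v = -77, |u| = sqrt(58) = 7.6158, |v| = sqrt(113) = 10.6301
cos(theta) = u.v/(|u||v|) = -77/sqrt(6554) = -0.951125
theta = acos(-0.951125) = 162.01 degrees

162.01 degrees


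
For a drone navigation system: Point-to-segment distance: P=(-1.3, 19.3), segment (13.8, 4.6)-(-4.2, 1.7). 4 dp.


Project P onto AB: t = 0.6894 (clamped to [0,1])
Closest point on segment: (1.3904, 2.6007)
Distance: 16.9147

16.9147


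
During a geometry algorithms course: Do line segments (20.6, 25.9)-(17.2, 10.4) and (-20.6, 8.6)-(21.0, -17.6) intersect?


Cross products: d1=1799.12, d2=1065.24, d3=-579.78, d4=154.1
d1*d2 < 0 and d3*d4 < 0? no

No, they don't intersect


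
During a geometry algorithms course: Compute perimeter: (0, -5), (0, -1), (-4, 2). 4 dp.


Sides: (0, -5)->(0, -1): sqrt(16) = 4, (0, -1)->(-4, 2): sqrt(25) = 5, (-4, 2)->(0, -5): sqrt(65) = 8.062258
Sum = 17.062258
Perimeter = 17.0623

17.0623


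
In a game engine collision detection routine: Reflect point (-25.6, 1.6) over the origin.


Reflection over origin: (x,y) -> (-x,-y)
(-25.6, 1.6) -> (25.6, -1.6)

(25.6, -1.6)


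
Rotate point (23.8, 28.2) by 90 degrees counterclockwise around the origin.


90° CCW: (x,y) -> (-y, x)
(23.8,28.2) -> (-28.2, 23.8)

(-28.2, 23.8)


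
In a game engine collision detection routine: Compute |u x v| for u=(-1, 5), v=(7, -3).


|u x v| = |(-1)*(-3) - 5*7|
= |3 - 35| = 32

32


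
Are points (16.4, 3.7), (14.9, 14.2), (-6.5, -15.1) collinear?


Cross product: (14.9-16.4)*((-15.1)-3.7) - (14.2-3.7)*((-6.5)-16.4)
= 268.65

No, not collinear


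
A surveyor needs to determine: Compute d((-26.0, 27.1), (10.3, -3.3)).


dx=36.3, dy=-30.4
d^2 = 36.3^2 + (-30.4)^2 = 2241.85
d = sqrt(2241.85) = 47.3482

47.3482


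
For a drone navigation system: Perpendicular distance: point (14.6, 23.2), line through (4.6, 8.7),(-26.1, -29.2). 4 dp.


|cross product| = 66.15
|line direction| = sqrt(2378.9) = 48.774
Distance = 66.15/sqrt(2378.9) = 1.3563

1.3563


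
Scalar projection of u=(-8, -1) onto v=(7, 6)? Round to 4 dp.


u.v = -62, |v| = sqrt(85) = 9.2195
Scalar projection = u.v / |v| = -62 / sqrt(85) = -6.7248

-6.7248


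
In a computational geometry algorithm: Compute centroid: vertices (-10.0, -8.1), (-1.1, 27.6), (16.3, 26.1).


Centroid = ((x_A+x_B+x_C)/3, (y_A+y_B+y_C)/3)
= (((-10)+(-1.1)+16.3)/3, ((-8.1)+27.6+26.1)/3)
= (1.7333, 15.2)

(1.7333, 15.2)


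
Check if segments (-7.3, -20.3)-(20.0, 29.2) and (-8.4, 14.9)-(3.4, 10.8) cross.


Cross products: d1=-410.85, d2=285.18, d3=1015.41, d4=319.38
d1*d2 < 0 and d3*d4 < 0? no

No, they don't intersect


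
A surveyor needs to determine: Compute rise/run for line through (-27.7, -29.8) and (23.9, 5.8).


slope = (y2-y1)/(x2-x1) = (5.8-(-29.8))/(23.9-(-27.7)) = 35.6/51.6 = 0.6899

0.6899


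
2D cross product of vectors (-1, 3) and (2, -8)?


u x v = u_x*v_y - u_y*v_x = (-1)*(-8) - 3*2
= 8 - 6 = 2

2


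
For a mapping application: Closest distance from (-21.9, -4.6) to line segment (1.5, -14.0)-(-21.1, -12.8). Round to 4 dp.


Project P onto AB: t = 1 (clamped to [0,1])
Closest point on segment: (-21.1, -12.8)
Distance: 8.2389

8.2389


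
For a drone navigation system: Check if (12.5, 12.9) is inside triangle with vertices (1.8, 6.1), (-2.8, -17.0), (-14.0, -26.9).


Cross products: AB x AP = 215.89, BC x BP = -183.41, CA x CP = -245.66
All same sign? no

No, outside


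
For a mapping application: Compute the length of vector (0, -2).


|u| = sqrt(0^2 + (-2)^2) = sqrt(4) = 2

2


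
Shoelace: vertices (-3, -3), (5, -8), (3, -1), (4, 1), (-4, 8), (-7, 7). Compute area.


Shoelace sum: ((-3)*(-8) - 5*(-3)) + (5*(-1) - 3*(-8)) + (3*1 - 4*(-1)) + (4*8 - (-4)*1) + ((-4)*7 - (-7)*8) + ((-7)*(-3) - (-3)*7)
= 171
Area = |171|/2 = 85.5

85.5


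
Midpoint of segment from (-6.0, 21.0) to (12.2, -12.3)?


M = (((-6)+12.2)/2, (21+(-12.3))/2)
= (3.1, 4.35)

(3.1, 4.35)


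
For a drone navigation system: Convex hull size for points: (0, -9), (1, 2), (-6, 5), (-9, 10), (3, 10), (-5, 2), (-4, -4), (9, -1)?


Convex hull vertices (CCW): (-9, 10), (-4, -4), (0, -9), (9, -1), (3, 10)
Count = 5

5


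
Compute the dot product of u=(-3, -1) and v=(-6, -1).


u . v = u_x*v_x + u_y*v_y = (-3)*(-6) + (-1)*(-1)
= 18 + 1 = 19

19


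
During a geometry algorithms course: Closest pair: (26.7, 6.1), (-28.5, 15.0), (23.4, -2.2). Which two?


d(P0,P1) = 55.9129, d(P0,P2) = 8.932, d(P1,P2) = 54.6759
Closest: P0 and P2

Closest pair: (26.7, 6.1) and (23.4, -2.2), distance = 8.932


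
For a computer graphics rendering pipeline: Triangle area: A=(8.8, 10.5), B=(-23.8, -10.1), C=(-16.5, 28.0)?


Area = |x_A(y_B-y_C) + x_B(y_C-y_A) + x_C(y_A-y_B)|/2
= |(-335.28) + (-416.5) + (-339.9)|/2
= 1091.68/2 = 545.84

545.84


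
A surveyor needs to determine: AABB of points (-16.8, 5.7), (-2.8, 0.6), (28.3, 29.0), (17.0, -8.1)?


x range: [-16.8, 28.3]
y range: [-8.1, 29]
Bounding box: (-16.8,-8.1) to (28.3,29)

(-16.8,-8.1) to (28.3,29)


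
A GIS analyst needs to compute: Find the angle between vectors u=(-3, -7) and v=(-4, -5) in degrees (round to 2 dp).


u.v = 47, |u| = sqrt(58) = 7.6158, |v| = sqrt(41) = 6.4031
cos(theta) = u.v/(|u||v|) = 47/sqrt(2378) = 0.963811
theta = acos(0.963811) = 15.46 degrees

15.46 degrees


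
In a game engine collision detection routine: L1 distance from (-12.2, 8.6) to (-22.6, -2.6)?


|(-12.2)-(-22.6)| + |8.6-(-2.6)| = 10.4 + 11.2 = 21.6

21.6


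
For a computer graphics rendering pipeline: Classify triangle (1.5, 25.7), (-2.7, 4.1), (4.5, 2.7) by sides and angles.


Side lengths squared: AB^2=484.2, BC^2=53.8, CA^2=538
Sorted: [53.8, 484.2, 538]
By sides: Scalene, By angles: Right

Scalene, Right


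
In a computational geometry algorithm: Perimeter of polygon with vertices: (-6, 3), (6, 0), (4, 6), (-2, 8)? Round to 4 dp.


Sides: (-6, 3)->(6, 0): sqrt(153) = 12.369317, (6, 0)->(4, 6): sqrt(40) = 6.324555, (4, 6)->(-2, 8): sqrt(40) = 6.324555, (-2, 8)->(-6, 3): sqrt(41) = 6.403124
Sum = 31.421551
Perimeter = 31.4216

31.4216


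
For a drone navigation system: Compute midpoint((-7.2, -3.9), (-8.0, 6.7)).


M = (((-7.2)+(-8))/2, ((-3.9)+6.7)/2)
= (-7.6, 1.4)

(-7.6, 1.4)


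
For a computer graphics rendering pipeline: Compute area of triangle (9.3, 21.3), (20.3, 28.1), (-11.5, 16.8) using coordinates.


Area = |x_A(y_B-y_C) + x_B(y_C-y_A) + x_C(y_A-y_B)|/2
= |105.09 + (-91.35) + 78.2|/2
= 91.94/2 = 45.97

45.97


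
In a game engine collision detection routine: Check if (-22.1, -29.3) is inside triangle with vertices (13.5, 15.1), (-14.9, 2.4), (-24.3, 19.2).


Cross products: AB x AP = 808.84, BC x BP = 418.94, CA x CP = -1824.28
All same sign? no

No, outside


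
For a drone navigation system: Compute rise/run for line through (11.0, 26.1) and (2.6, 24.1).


slope = (y2-y1)/(x2-x1) = (24.1-26.1)/(2.6-11) = (-2)/(-8.4) = 0.2381

0.2381


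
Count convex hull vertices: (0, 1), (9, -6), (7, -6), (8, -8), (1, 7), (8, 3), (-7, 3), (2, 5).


Convex hull vertices (CCW): (-7, 3), (8, -8), (9, -6), (8, 3), (1, 7)
Count = 5

5


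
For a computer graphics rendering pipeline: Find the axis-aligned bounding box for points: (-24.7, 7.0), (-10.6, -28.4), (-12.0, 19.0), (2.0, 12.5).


x range: [-24.7, 2]
y range: [-28.4, 19]
Bounding box: (-24.7,-28.4) to (2,19)

(-24.7,-28.4) to (2,19)


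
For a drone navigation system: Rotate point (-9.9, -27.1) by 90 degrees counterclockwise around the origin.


90° CCW: (x,y) -> (-y, x)
(-9.9,-27.1) -> (27.1, -9.9)

(27.1, -9.9)


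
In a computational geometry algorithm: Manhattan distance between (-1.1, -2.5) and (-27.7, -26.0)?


|(-1.1)-(-27.7)| + |(-2.5)-(-26)| = 26.6 + 23.5 = 50.1

50.1


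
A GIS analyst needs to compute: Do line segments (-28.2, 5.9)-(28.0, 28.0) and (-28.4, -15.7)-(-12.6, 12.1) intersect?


Cross products: d1=335.72, d2=-877.46, d3=-1209.5, d4=3.68
d1*d2 < 0 and d3*d4 < 0? yes

Yes, they intersect


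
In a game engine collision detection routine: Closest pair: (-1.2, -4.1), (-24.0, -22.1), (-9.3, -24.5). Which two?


d(P0,P1) = 29.0489, d(P0,P2) = 21.9493, d(P1,P2) = 14.8946
Closest: P1 and P2

Closest pair: (-24.0, -22.1) and (-9.3, -24.5), distance = 14.8946


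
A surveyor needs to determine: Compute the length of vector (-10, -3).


|u| = sqrt((-10)^2 + (-3)^2) = sqrt(109) = 10.4403

10.4403


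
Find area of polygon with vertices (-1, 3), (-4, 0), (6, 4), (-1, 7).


Shoelace sum: ((-1)*0 - (-4)*3) + ((-4)*4 - 6*0) + (6*7 - (-1)*4) + ((-1)*3 - (-1)*7)
= 46
Area = |46|/2 = 23

23


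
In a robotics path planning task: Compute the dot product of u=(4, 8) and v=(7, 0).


u . v = u_x*v_x + u_y*v_y = 4*7 + 8*0
= 28 + 0 = 28

28


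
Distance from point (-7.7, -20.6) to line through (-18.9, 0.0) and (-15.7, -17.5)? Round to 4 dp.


|cross product| = 130.08
|line direction| = sqrt(316.49) = 17.7902
Distance = 130.08/sqrt(316.49) = 7.3119

7.3119


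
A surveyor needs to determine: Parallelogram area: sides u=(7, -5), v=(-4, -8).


|u x v| = |7*(-8) - (-5)*(-4)|
= |(-56) - 20| = 76

76


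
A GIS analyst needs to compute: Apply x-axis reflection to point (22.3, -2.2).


Reflection over x-axis: (x,y) -> (x,-y)
(22.3, -2.2) -> (22.3, 2.2)

(22.3, 2.2)


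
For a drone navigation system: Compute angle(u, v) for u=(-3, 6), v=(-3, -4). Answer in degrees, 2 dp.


u.v = -15, |u| = sqrt(45) = 6.7082, |v| = sqrt(25) = 5
cos(theta) = u.v/(|u||v|) = -15/sqrt(1125) = -0.447214
theta = acos(-0.447214) = 116.57 degrees

116.57 degrees


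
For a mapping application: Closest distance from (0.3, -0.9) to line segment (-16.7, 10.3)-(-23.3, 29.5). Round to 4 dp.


Project P onto AB: t = 0 (clamped to [0,1])
Closest point on segment: (-16.7, 10.3)
Distance: 20.3578

20.3578


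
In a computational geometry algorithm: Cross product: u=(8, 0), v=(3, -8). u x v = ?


u x v = u_x*v_y - u_y*v_x = 8*(-8) - 0*3
= (-64) - 0 = -64

-64


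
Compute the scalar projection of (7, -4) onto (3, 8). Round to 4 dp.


u.v = -11, |v| = sqrt(73) = 8.544
Scalar projection = u.v / |v| = -11 / sqrt(73) = -1.2875

-1.2875


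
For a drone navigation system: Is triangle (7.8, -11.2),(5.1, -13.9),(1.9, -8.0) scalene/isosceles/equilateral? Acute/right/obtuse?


Side lengths squared: AB^2=14.58, BC^2=45.05, CA^2=45.05
Sorted: [14.58, 45.05, 45.05]
By sides: Isosceles, By angles: Acute

Isosceles, Acute


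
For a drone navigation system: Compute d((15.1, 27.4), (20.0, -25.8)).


dx=4.9, dy=-53.2
d^2 = 4.9^2 + (-53.2)^2 = 2854.25
d = sqrt(2854.25) = 53.4252

53.4252


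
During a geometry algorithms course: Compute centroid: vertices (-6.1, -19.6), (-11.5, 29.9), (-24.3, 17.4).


Centroid = ((x_A+x_B+x_C)/3, (y_A+y_B+y_C)/3)
= (((-6.1)+(-11.5)+(-24.3))/3, ((-19.6)+29.9+17.4)/3)
= (-13.9667, 9.2333)

(-13.9667, 9.2333)


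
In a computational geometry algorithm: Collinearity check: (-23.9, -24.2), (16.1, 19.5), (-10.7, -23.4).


Cross product: (16.1-(-23.9))*((-23.4)-(-24.2)) - (19.5-(-24.2))*((-10.7)-(-23.9))
= -544.84

No, not collinear


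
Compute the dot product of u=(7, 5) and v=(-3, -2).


u . v = u_x*v_x + u_y*v_y = 7*(-3) + 5*(-2)
= (-21) + (-10) = -31

-31


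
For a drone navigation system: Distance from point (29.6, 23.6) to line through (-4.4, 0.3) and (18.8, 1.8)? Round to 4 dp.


|cross product| = 489.56
|line direction| = sqrt(540.49) = 23.2484
Distance = 489.56/sqrt(540.49) = 21.0578

21.0578


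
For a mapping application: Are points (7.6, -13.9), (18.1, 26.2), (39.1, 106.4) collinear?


Cross product: (18.1-7.6)*(106.4-(-13.9)) - (26.2-(-13.9))*(39.1-7.6)
= 0

Yes, collinear


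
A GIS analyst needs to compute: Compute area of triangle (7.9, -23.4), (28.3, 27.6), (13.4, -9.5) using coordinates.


Area = |x_A(y_B-y_C) + x_B(y_C-y_A) + x_C(y_A-y_B)|/2
= |293.09 + 393.37 + (-683.4)|/2
= 3.06/2 = 1.53

1.53


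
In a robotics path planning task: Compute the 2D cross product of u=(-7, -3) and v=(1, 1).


u x v = u_x*v_y - u_y*v_x = (-7)*1 - (-3)*1
= (-7) - (-3) = -4

-4


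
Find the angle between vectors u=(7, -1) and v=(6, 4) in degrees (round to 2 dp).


u.v = 38, |u| = sqrt(50) = 7.0711, |v| = sqrt(52) = 7.2111
cos(theta) = u.v/(|u||v|) = 38/sqrt(2600) = 0.745241
theta = acos(0.745241) = 41.82 degrees

41.82 degrees


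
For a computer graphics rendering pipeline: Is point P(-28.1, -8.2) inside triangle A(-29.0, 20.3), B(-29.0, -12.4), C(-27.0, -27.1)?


Cross products: AB x AP = 29.43, BC x BP = 21.63, CA x CP = 14.34
All same sign? yes

Yes, inside


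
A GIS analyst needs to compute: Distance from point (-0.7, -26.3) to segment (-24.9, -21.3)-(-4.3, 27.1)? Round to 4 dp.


Project P onto AB: t = 0.0927 (clamped to [0,1])
Closest point on segment: (-22.9902, -16.8129)
Distance: 24.2252

24.2252


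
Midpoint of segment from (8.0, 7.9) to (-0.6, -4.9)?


M = ((8+(-0.6))/2, (7.9+(-4.9))/2)
= (3.7, 1.5)

(3.7, 1.5)


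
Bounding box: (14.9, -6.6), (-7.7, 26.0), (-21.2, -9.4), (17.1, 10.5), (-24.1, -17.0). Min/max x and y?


x range: [-24.1, 17.1]
y range: [-17, 26]
Bounding box: (-24.1,-17) to (17.1,26)

(-24.1,-17) to (17.1,26)


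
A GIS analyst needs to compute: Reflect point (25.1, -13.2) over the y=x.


Reflection over y=x: (x,y) -> (y,x)
(25.1, -13.2) -> (-13.2, 25.1)

(-13.2, 25.1)


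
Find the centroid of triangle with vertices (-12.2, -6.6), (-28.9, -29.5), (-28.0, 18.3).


Centroid = ((x_A+x_B+x_C)/3, (y_A+y_B+y_C)/3)
= (((-12.2)+(-28.9)+(-28))/3, ((-6.6)+(-29.5)+18.3)/3)
= (-23.0333, -5.9333)

(-23.0333, -5.9333)


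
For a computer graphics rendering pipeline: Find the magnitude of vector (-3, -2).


|u| = sqrt((-3)^2 + (-2)^2) = sqrt(13) = 3.6056

3.6056


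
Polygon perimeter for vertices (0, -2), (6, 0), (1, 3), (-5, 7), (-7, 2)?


Sides: (0, -2)->(6, 0): sqrt(40) = 6.324555, (6, 0)->(1, 3): sqrt(34) = 5.830952, (1, 3)->(-5, 7): sqrt(52) = 7.211103, (-5, 7)->(-7, 2): sqrt(29) = 5.385165, (-7, 2)->(0, -2): sqrt(65) = 8.062258
Sum = 32.814033
Perimeter = 32.814

32.814


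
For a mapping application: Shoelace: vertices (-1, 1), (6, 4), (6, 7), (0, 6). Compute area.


Shoelace sum: ((-1)*4 - 6*1) + (6*7 - 6*4) + (6*6 - 0*7) + (0*1 - (-1)*6)
= 50
Area = |50|/2 = 25

25


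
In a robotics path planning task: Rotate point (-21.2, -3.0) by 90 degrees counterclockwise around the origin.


90° CCW: (x,y) -> (-y, x)
(-21.2,-3) -> (3, -21.2)

(3, -21.2)


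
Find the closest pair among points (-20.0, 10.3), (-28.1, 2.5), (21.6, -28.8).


d(P0,P1) = 11.245, d(P0,P2) = 57.0909, d(P1,P2) = 58.7348
Closest: P0 and P1

Closest pair: (-20.0, 10.3) and (-28.1, 2.5), distance = 11.245


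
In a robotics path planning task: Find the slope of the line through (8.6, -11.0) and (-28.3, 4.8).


slope = (y2-y1)/(x2-x1) = (4.8-(-11))/((-28.3)-8.6) = 15.8/(-36.9) = -0.4282

-0.4282


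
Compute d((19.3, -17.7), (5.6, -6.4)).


dx=-13.7, dy=11.3
d^2 = (-13.7)^2 + 11.3^2 = 315.38
d = sqrt(315.38) = 17.7589

17.7589


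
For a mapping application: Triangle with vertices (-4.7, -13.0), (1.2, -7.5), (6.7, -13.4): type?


Side lengths squared: AB^2=65.06, BC^2=65.06, CA^2=130.12
Sorted: [65.06, 65.06, 130.12]
By sides: Isosceles, By angles: Right

Isosceles, Right


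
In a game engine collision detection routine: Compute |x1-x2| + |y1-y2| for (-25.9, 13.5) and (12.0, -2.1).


|(-25.9)-12| + |13.5-(-2.1)| = 37.9 + 15.6 = 53.5

53.5


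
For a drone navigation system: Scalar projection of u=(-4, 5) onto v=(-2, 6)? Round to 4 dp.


u.v = 38, |v| = sqrt(40) = 6.3246
Scalar projection = u.v / |v| = 38 / sqrt(40) = 6.0083

6.0083


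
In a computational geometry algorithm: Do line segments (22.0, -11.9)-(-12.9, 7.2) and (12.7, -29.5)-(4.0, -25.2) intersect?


Cross products: d1=-193.11, d2=-209.21, d3=791.87, d4=807.97
d1*d2 < 0 and d3*d4 < 0? no

No, they don't intersect


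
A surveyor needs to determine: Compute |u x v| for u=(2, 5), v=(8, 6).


|u x v| = |2*6 - 5*8|
= |12 - 40| = 28

28


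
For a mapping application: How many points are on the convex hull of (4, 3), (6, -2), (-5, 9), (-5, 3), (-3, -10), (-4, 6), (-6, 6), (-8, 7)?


Convex hull vertices (CCW): (-8, 7), (-3, -10), (6, -2), (4, 3), (-5, 9)
Count = 5

5


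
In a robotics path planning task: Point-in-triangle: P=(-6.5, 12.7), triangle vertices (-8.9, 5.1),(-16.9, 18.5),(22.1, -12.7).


Cross products: AB x AP = -92.96, BC x BP = 98.28, CA x CP = -278.32
All same sign? no

No, outside


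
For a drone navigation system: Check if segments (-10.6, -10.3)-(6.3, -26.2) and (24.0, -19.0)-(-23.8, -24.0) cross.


Cross products: d1=-588.86, d2=255.66, d3=403.11, d4=-441.41
d1*d2 < 0 and d3*d4 < 0? yes

Yes, they intersect


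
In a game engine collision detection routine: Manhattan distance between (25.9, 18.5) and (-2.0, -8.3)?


|25.9-(-2)| + |18.5-(-8.3)| = 27.9 + 26.8 = 54.7

54.7


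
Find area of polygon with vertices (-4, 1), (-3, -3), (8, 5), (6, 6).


Shoelace sum: ((-4)*(-3) - (-3)*1) + ((-3)*5 - 8*(-3)) + (8*6 - 6*5) + (6*1 - (-4)*6)
= 72
Area = |72|/2 = 36

36


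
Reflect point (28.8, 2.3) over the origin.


Reflection over origin: (x,y) -> (-x,-y)
(28.8, 2.3) -> (-28.8, -2.3)

(-28.8, -2.3)


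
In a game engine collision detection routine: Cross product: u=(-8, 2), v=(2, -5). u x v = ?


u x v = u_x*v_y - u_y*v_x = (-8)*(-5) - 2*2
= 40 - 4 = 36

36


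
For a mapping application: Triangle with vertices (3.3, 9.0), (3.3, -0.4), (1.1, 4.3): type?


Side lengths squared: AB^2=88.36, BC^2=26.93, CA^2=26.93
Sorted: [26.93, 26.93, 88.36]
By sides: Isosceles, By angles: Obtuse

Isosceles, Obtuse


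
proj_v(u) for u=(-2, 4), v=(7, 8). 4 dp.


u.v = 18, |v| = sqrt(113) = 10.6301
Scalar projection = u.v / |v| = 18 / sqrt(113) = 1.6933

1.6933


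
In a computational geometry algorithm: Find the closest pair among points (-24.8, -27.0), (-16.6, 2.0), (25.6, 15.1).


d(P0,P1) = 30.137, d(P0,P2) = 65.6702, d(P1,P2) = 44.1865
Closest: P0 and P1

Closest pair: (-24.8, -27.0) and (-16.6, 2.0), distance = 30.137


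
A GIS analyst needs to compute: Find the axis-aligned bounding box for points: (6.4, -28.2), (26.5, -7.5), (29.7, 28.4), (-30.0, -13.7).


x range: [-30, 29.7]
y range: [-28.2, 28.4]
Bounding box: (-30,-28.2) to (29.7,28.4)

(-30,-28.2) to (29.7,28.4)


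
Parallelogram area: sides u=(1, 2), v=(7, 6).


|u x v| = |1*6 - 2*7|
= |6 - 14| = 8

8


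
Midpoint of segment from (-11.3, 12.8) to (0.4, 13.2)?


M = (((-11.3)+0.4)/2, (12.8+13.2)/2)
= (-5.45, 13)

(-5.45, 13)


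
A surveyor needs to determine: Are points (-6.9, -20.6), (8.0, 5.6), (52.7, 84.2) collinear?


Cross product: (8-(-6.9))*(84.2-(-20.6)) - (5.6-(-20.6))*(52.7-(-6.9))
= 0

Yes, collinear


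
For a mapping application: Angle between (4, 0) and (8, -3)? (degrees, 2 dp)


u.v = 32, |u| = sqrt(16) = 4, |v| = sqrt(73) = 8.544
cos(theta) = u.v/(|u||v|) = 32/sqrt(1168) = 0.936329
theta = acos(0.936329) = 20.56 degrees

20.56 degrees


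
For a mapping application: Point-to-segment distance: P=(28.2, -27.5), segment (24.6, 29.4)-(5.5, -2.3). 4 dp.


Project P onto AB: t = 1 (clamped to [0,1])
Closest point on segment: (5.5, -2.3)
Distance: 33.9165

33.9165


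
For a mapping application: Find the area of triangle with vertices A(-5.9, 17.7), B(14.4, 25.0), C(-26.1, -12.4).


Area = |x_A(y_B-y_C) + x_B(y_C-y_A) + x_C(y_A-y_B)|/2
= |(-220.66) + (-433.44) + 190.53|/2
= 463.57/2 = 231.785

231.785


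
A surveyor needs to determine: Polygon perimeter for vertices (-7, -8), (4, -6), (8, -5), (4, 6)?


Sides: (-7, -8)->(4, -6): sqrt(125) = 11.18034, (4, -6)->(8, -5): sqrt(17) = 4.123106, (8, -5)->(4, 6): sqrt(137) = 11.7047, (4, 6)->(-7, -8): sqrt(317) = 17.804494
Sum = 44.81264
Perimeter = 44.8126

44.8126


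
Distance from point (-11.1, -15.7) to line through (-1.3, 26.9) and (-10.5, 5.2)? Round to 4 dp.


|cross product| = 179.26
|line direction| = sqrt(555.53) = 23.5697
Distance = 179.26/sqrt(555.53) = 7.6055

7.6055


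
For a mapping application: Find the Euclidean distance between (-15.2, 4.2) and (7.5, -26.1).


dx=22.7, dy=-30.3
d^2 = 22.7^2 + (-30.3)^2 = 1433.38
d = sqrt(1433.38) = 37.86

37.86


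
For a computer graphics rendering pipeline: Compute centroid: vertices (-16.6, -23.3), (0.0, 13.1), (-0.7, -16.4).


Centroid = ((x_A+x_B+x_C)/3, (y_A+y_B+y_C)/3)
= (((-16.6)+0+(-0.7))/3, ((-23.3)+13.1+(-16.4))/3)
= (-5.7667, -8.8667)

(-5.7667, -8.8667)


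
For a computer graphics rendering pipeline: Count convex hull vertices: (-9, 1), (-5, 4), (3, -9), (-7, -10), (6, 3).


Convex hull vertices (CCW): (-9, 1), (-7, -10), (3, -9), (6, 3), (-5, 4)
Count = 5

5


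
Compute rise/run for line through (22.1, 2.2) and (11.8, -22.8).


slope = (y2-y1)/(x2-x1) = ((-22.8)-2.2)/(11.8-22.1) = (-25)/(-10.3) = 2.4272

2.4272


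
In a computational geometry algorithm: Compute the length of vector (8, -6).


|u| = sqrt(8^2 + (-6)^2) = sqrt(100) = 10

10


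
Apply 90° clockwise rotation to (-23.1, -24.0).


90° CW: (x,y) -> (y, -x)
(-23.1,-24) -> (-24, 23.1)

(-24, 23.1)


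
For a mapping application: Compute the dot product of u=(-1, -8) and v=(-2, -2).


u . v = u_x*v_x + u_y*v_y = (-1)*(-2) + (-8)*(-2)
= 2 + 16 = 18

18


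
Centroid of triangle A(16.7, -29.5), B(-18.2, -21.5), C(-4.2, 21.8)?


Centroid = ((x_A+x_B+x_C)/3, (y_A+y_B+y_C)/3)
= ((16.7+(-18.2)+(-4.2))/3, ((-29.5)+(-21.5)+21.8)/3)
= (-1.9, -9.7333)

(-1.9, -9.7333)


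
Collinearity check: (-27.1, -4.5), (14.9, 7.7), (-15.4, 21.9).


Cross product: (14.9-(-27.1))*(21.9-(-4.5)) - (7.7-(-4.5))*((-15.4)-(-27.1))
= 966.06

No, not collinear


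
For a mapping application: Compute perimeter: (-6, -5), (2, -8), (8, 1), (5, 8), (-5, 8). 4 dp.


Sides: (-6, -5)->(2, -8): sqrt(73) = 8.544004, (2, -8)->(8, 1): sqrt(117) = 10.816654, (8, 1)->(5, 8): sqrt(58) = 7.615773, (5, 8)->(-5, 8): sqrt(100) = 10, (-5, 8)->(-6, -5): sqrt(170) = 13.038405
Sum = 50.014836
Perimeter = 50.0148

50.0148


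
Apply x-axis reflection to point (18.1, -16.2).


Reflection over x-axis: (x,y) -> (x,-y)
(18.1, -16.2) -> (18.1, 16.2)

(18.1, 16.2)


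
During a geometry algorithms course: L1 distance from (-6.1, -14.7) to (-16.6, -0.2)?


|(-6.1)-(-16.6)| + |(-14.7)-(-0.2)| = 10.5 + 14.5 = 25

25


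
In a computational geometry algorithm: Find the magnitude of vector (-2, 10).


|u| = sqrt((-2)^2 + 10^2) = sqrt(104) = 10.198

10.198


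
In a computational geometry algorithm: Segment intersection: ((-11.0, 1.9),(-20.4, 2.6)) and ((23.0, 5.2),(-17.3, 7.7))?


Cross products: d1=217.99, d2=213.28, d3=-54.82, d4=-50.11
d1*d2 < 0 and d3*d4 < 0? no

No, they don't intersect


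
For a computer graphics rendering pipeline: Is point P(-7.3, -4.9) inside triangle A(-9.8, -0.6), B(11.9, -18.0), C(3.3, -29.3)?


Cross products: AB x AP = -49.81, BC x BP = -329.62, CA x CP = -15.42
All same sign? yes

Yes, inside


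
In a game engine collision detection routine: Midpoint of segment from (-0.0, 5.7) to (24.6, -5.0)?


M = ((0+24.6)/2, (5.7+(-5))/2)
= (12.3, 0.35)

(12.3, 0.35)


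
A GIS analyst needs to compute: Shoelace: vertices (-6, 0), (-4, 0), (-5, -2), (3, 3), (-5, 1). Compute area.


Shoelace sum: ((-6)*0 - (-4)*0) + ((-4)*(-2) - (-5)*0) + ((-5)*3 - 3*(-2)) + (3*1 - (-5)*3) + ((-5)*0 - (-6)*1)
= 23
Area = |23|/2 = 11.5

11.5


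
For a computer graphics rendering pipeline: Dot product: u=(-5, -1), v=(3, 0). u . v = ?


u . v = u_x*v_x + u_y*v_y = (-5)*3 + (-1)*0
= (-15) + 0 = -15

-15


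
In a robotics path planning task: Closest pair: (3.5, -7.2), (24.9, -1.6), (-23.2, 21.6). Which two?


d(P0,P1) = 22.1206, d(P0,P2) = 39.2725, d(P1,P2) = 53.4027
Closest: P0 and P1

Closest pair: (3.5, -7.2) and (24.9, -1.6), distance = 22.1206


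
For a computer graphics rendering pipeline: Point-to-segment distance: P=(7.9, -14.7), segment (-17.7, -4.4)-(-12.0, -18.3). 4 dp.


Project P onto AB: t = 1 (clamped to [0,1])
Closest point on segment: (-12, -18.3)
Distance: 20.223

20.223


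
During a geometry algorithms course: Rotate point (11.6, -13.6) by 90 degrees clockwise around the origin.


90° CW: (x,y) -> (y, -x)
(11.6,-13.6) -> (-13.6, -11.6)

(-13.6, -11.6)


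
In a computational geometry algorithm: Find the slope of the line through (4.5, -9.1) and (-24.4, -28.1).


slope = (y2-y1)/(x2-x1) = ((-28.1)-(-9.1))/((-24.4)-4.5) = (-19)/(-28.9) = 0.6574

0.6574


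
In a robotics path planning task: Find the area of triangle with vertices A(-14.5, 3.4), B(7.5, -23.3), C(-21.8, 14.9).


Area = |x_A(y_B-y_C) + x_B(y_C-y_A) + x_C(y_A-y_B)|/2
= |553.9 + 86.25 + (-582.06)|/2
= 58.09/2 = 29.045

29.045


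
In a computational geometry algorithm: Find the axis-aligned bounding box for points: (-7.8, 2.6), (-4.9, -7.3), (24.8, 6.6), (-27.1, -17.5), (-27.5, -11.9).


x range: [-27.5, 24.8]
y range: [-17.5, 6.6]
Bounding box: (-27.5,-17.5) to (24.8,6.6)

(-27.5,-17.5) to (24.8,6.6)


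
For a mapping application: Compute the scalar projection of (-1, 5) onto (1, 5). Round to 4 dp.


u.v = 24, |v| = sqrt(26) = 5.099
Scalar projection = u.v / |v| = 24 / sqrt(26) = 4.7068

4.7068


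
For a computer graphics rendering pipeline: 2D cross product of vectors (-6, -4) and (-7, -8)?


u x v = u_x*v_y - u_y*v_x = (-6)*(-8) - (-4)*(-7)
= 48 - 28 = 20

20


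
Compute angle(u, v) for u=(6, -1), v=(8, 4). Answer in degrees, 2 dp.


u.v = 44, |u| = sqrt(37) = 6.0828, |v| = sqrt(80) = 8.9443
cos(theta) = u.v/(|u||v|) = 44/sqrt(2960) = 0.808736
theta = acos(0.808736) = 36.03 degrees

36.03 degrees


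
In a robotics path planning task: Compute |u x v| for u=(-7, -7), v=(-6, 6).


|u x v| = |(-7)*6 - (-7)*(-6)|
= |(-42) - 42| = 84

84


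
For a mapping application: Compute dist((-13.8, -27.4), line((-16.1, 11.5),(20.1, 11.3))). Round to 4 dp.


|cross product| = 1407.72
|line direction| = sqrt(1310.48) = 36.2006
Distance = 1407.72/sqrt(1310.48) = 38.8867

38.8867


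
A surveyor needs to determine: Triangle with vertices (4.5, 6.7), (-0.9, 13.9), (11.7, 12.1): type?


Side lengths squared: AB^2=81, BC^2=162, CA^2=81
Sorted: [81, 81, 162]
By sides: Isosceles, By angles: Right

Isosceles, Right


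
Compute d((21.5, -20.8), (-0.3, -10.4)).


dx=-21.8, dy=10.4
d^2 = (-21.8)^2 + 10.4^2 = 583.4
d = sqrt(583.4) = 24.1537

24.1537


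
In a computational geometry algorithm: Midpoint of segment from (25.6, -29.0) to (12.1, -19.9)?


M = ((25.6+12.1)/2, ((-29)+(-19.9))/2)
= (18.85, -24.45)

(18.85, -24.45)


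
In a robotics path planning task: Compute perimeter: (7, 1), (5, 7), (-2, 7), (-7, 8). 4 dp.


Sides: (7, 1)->(5, 7): sqrt(40) = 6.324555, (5, 7)->(-2, 7): sqrt(49) = 7, (-2, 7)->(-7, 8): sqrt(26) = 5.09902, (-7, 8)->(7, 1): sqrt(245) = 15.652476
Sum = 34.076051
Perimeter = 34.0761

34.0761


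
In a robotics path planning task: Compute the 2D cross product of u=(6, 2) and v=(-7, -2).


u x v = u_x*v_y - u_y*v_x = 6*(-2) - 2*(-7)
= (-12) - (-14) = 2

2


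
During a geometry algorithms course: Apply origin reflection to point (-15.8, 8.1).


Reflection over origin: (x,y) -> (-x,-y)
(-15.8, 8.1) -> (15.8, -8.1)

(15.8, -8.1)


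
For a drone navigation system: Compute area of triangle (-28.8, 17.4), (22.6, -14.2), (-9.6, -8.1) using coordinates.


Area = |x_A(y_B-y_C) + x_B(y_C-y_A) + x_C(y_A-y_B)|/2
= |175.68 + (-576.3) + (-303.36)|/2
= 703.98/2 = 351.99

351.99


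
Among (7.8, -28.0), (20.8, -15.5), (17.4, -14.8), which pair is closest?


d(P0,P1) = 18.0347, d(P0,P2) = 16.3218, d(P1,P2) = 3.4713
Closest: P1 and P2

Closest pair: (20.8, -15.5) and (17.4, -14.8), distance = 3.4713


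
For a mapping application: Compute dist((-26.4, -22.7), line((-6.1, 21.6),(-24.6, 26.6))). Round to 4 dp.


|cross product| = 921.05
|line direction| = sqrt(367.25) = 19.1638
Distance = 921.05/sqrt(367.25) = 48.0621

48.0621


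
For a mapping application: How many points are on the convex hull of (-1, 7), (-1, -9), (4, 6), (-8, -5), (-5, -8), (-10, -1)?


Convex hull vertices (CCW): (-10, -1), (-8, -5), (-5, -8), (-1, -9), (4, 6), (-1, 7)
Count = 6

6


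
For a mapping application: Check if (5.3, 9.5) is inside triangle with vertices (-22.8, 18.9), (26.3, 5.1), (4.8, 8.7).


Cross products: AB x AP = -73.76, BC x BP = -19, CA x CP = -27.18
All same sign? yes

Yes, inside


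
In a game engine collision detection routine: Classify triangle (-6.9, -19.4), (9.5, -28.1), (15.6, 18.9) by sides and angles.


Side lengths squared: AB^2=344.65, BC^2=2246.21, CA^2=1973.14
Sorted: [344.65, 1973.14, 2246.21]
By sides: Scalene, By angles: Acute

Scalene, Acute


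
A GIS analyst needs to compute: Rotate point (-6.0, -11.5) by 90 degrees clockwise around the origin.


90° CW: (x,y) -> (y, -x)
(-6,-11.5) -> (-11.5, 6)

(-11.5, 6)


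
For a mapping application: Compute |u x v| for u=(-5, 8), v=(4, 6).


|u x v| = |(-5)*6 - 8*4|
= |(-30) - 32| = 62

62


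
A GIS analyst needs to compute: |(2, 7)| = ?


|u| = sqrt(2^2 + 7^2) = sqrt(53) = 7.2801

7.2801


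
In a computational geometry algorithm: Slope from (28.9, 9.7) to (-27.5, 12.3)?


slope = (y2-y1)/(x2-x1) = (12.3-9.7)/((-27.5)-28.9) = 2.6/(-56.4) = -0.0461

-0.0461


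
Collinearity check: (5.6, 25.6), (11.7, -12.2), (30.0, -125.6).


Cross product: (11.7-5.6)*((-125.6)-25.6) - ((-12.2)-25.6)*(30-5.6)
= 0

Yes, collinear


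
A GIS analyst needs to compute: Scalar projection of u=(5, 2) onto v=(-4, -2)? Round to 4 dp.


u.v = -24, |v| = sqrt(20) = 4.4721
Scalar projection = u.v / |v| = -24 / sqrt(20) = -5.3666

-5.3666


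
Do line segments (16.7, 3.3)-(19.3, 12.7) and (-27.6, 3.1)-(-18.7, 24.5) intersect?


Cross products: d1=-946.24, d2=-918.22, d3=415.9, d4=387.88
d1*d2 < 0 and d3*d4 < 0? no

No, they don't intersect


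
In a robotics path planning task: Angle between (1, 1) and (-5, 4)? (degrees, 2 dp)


u.v = -1, |u| = sqrt(2) = 1.4142, |v| = sqrt(41) = 6.4031
cos(theta) = u.v/(|u||v|) = -1/sqrt(82) = -0.110432
theta = acos(-0.110432) = 96.34 degrees

96.34 degrees


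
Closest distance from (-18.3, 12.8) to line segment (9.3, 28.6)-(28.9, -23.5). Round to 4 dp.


Project P onto AB: t = 0.0911 (clamped to [0,1])
Closest point on segment: (11.0852, 23.8547)
Distance: 31.3958

31.3958
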